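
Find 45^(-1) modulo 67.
3

Using Extended Euclidean Algorithm:
gcd(45, 67) = 1
Bezout coefficients: 45 × 3 + 67 × -2 = 1
So 45 × 3 ≡ 1 (mod 67)
The inverse is 3 mod 67 = 3
Verification: 45 × 3 = 135 = 2 × 67 + 1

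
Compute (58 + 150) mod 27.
19

(58 + 150) = 208
208 mod 27 = 19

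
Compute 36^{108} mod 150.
6

Using successive squaring:
Binary expansion of 108: 1101100
Powers of 36 mod 150 (each is the square of the previous):
  36^1 ≡ 36 (mod 150)
  36^2 ≡ 36² = 1296 ≡ 96 (mod 150)
  36^4 ≡ 96² = 9216 ≡ 66 (mod 150)
  36^8 ≡ 66² = 4356 ≡ 6 (mod 150)
  36^16 ≡ 6² = 36 ≡ 36 (mod 150)
  36^32 ≡ 36² = 1296 ≡ 96 (mod 150)
  36^64 ≡ 96² = 9216 ≡ 66 (mod 150)
108 = 64 + 32 + 8 + 4, so 36^108 = 36^64 × 36^32 × 36^8 × 36^4 ≡ 66 × 96 × 6 × 66 (mod 150)
Multiplying step by step:
  66 × 96 = 6336 ≡ 36 (mod 150)
  36 × 6 = 216 ≡ 66 (mod 150)
  66 × 66 = 4356 ≡ 6 (mod 150)
Result: 36^108 ≡ 6 (mod 150)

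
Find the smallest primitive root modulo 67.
p - 1 = 66 has prime divisors 2, 3, 11. h is a primitive root mod 67 iff h^(66/q) ≢ 1 (mod 67) for each such q.
h = 2: 2^33 ≡ 66, 2^22 ≡ 37, 2^6 ≡ 64 (mod 67); none is 1, so 2 has order 66 and is a primitive root.
The smallest primitive root mod 67 is g = 2.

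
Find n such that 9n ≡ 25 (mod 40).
25

Since gcd(9, 40) = 1 divides 25, a solution exists.
Multiply both sides by the inverse of 9 mod 40:
  9^(-1) mod 40 = 9
  x ≡ 9 × 25 ≡ 225 ≡ 25 (mod 40)
Verification: 9 × 25 = 225 = 5 × 40 + 25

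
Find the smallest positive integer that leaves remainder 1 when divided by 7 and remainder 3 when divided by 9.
M = 7 × 9 = 63. M₁ = 9, y₁ ≡ 4 (mod 7). M₂ = 7, y₂ ≡ 4 (mod 9). k = 1×9×4 + 3×7×4 ≡ 57 (mod 63). The smallest positive such number is 57.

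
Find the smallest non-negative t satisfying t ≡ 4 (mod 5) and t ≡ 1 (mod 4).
M = 5 × 4 = 20. M₁ = 4, y₁ ≡ 4 (mod 5). M₂ = 5, y₂ ≡ 1 (mod 4). t = 4×4×4 + 1×5×1 ≡ 9 (mod 20)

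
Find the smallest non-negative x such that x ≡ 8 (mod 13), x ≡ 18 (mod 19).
151

Using the Chinese Remainder Theorem:
M = product of moduli = 247
For equation 1: M_1 = 19, 19 ≡ 6 (mod 13), inverse of 19 mod 13 is 11 (check: 6 × 11 = 66 ≡ 1 (mod 13))
For equation 2: M_2 = 13, 13 ≡ 13 (mod 19), inverse of 13 mod 19 is 3 (check: 13 × 3 = 39 ≡ 1 (mod 19))
Combine: x ≡ Σ r_i×M_i×(M_i⁻¹ mod m_i) = 8×19×11 + 18×13×3 = 1672 + 702 = 2374
2374 mod 247 = 151
x ≡ 151 (mod 247)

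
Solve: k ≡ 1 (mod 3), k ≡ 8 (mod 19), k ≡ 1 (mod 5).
M = 3 × 19 × 5 = 285. M₁ = 95, y₁ ≡ 2 (mod 3). M₂ = 15, y₂ ≡ 14 (mod 19). M₃ = 57, y₃ ≡ 3 (mod 5). k = 1×95×2 + 8×15×14 + 1×57×3 ≡ 46 (mod 285)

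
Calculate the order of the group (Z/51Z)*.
32

Prime factorization: 51 = 3 × 17
Using the formula φ(n) = n × Π(1 - 1/p) for each prime factor p:
φ(51) = 51 × (1 - 1/3) × (1 - 1/17)
φ(51) = 32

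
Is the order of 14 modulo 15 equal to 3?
No, the actual order is 2, not 3.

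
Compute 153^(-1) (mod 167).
153^(-1) ≡ 155 (mod 167). Verification: 153 × 155 = 23715 ≡ 1 (mod 167)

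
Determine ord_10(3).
Powers of 3 mod 10: 3^1≡3, 3^2≡9, 3^3≡7, 3^4≡1. Order = 4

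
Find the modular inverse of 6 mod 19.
6^(-1) ≡ 16 (mod 19). Verification: 6 × 16 = 96 ≡ 1 (mod 19)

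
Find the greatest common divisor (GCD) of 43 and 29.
1

Using the Euclidean algorithm:
43 = 1 × 29 + 14
29 = 2 × 14 + 1
14 = 14 × 1 + 0

GCD(43, 29) = 1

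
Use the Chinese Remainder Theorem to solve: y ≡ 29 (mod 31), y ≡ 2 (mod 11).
277

Using the Chinese Remainder Theorem:
M = product of moduli = 341
For equation 1: M_1 = 11, 11 ≡ 11 (mod 31), inverse of 11 mod 31 is 17 (check: 11 × 17 = 187 ≡ 1 (mod 31))
For equation 2: M_2 = 31, 31 ≡ 9 (mod 11), inverse of 31 mod 11 is 5 (check: 9 × 5 = 45 ≡ 1 (mod 11))
Combine: y ≡ Σ r_i×M_i×(M_i⁻¹ mod m_i) = 29×11×17 + 2×31×5 = 5423 + 310 = 5733
5733 mod 341 = 277
y ≡ 277 (mod 341)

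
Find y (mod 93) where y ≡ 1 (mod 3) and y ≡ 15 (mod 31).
M = 3 × 31 = 93. M₁ = 31, y₁ ≡ 1 (mod 3). M₂ = 3, y₂ ≡ 21 (mod 31). y = 1×31×1 + 15×3×21 ≡ 46 (mod 93)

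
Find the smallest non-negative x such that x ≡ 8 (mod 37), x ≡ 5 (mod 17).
600

Using the Chinese Remainder Theorem:
M = product of moduli = 629
For equation 1: M_1 = 17, 17 ≡ 17 (mod 37), inverse of 17 mod 37 is 24 (check: 17 × 24 = 408 ≡ 1 (mod 37))
For equation 2: M_2 = 37, 37 ≡ 3 (mod 17), inverse of 37 mod 17 is 6 (check: 3 × 6 = 18 ≡ 1 (mod 17))
Combine: x ≡ Σ r_i×M_i×(M_i⁻¹ mod m_i) = 8×17×24 + 5×37×6 = 3264 + 1110 = 4374
4374 mod 629 = 600
x ≡ 600 (mod 629)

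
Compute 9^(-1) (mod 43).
24

Using Extended Euclidean Algorithm:
gcd(9, 43) = 1
Bezout coefficients: 9 × -19 + 43 × 4 = 1
So 9 × -19 ≡ 1 (mod 43)
The inverse is -19 mod 43 = 24
Verification: 9 × 24 = 216 = 5 × 43 + 1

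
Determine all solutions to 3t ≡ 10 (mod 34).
26

Since gcd(3, 34) = 1 divides 10, a solution exists.
Multiply both sides by the inverse of 3 mod 34:
  3^(-1) mod 34 = 23
  x ≡ 23 × 10 ≡ 230 ≡ 26 (mod 34)
Verification: 3 × 26 = 78 = 2 × 34 + 10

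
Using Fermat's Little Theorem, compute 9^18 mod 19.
By Fermat's Little Theorem, 9^{18} ≡ 1 (mod 19) since 19 is prime and gcd(9, 19) = 1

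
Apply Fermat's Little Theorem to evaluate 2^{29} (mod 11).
6

By Fermat's Little Theorem, a^(p-1) ≡ 1 (mod p) for prime p and gcd(a, p) = 1
Here p = 11, so 2^10 ≡ 1 (mod 11)
We can reduce the exponent: 29 mod 10 = 9
So 2^29 ≡ 2^9 (mod 11)
Computing: 2^9 mod 11 = 6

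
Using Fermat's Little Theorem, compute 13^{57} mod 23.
8

By Fermat's Little Theorem, a^(p-1) ≡ 1 (mod p) for prime p and gcd(a, p) = 1
Here p = 23, so 13^22 ≡ 1 (mod 23)
We can reduce the exponent: 57 mod 22 = 13
So 13^57 ≡ 13^13 (mod 23)
Computing: 13^13 mod 23 = 8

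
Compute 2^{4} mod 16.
0

Using successive squaring:
Binary expansion of 4: 100
Powers of 2 mod 16 (each is the square of the previous):
  2^1 ≡ 2 (mod 16)
  2^2 ≡ 2² = 4 ≡ 4 (mod 16)
  2^4 ≡ 4² = 16 ≡ 0 (mod 16)
4 is a power of 2, so 2^4 is the last square: ≡ 0 (mod 16)
Result: 2^4 ≡ 0 (mod 16)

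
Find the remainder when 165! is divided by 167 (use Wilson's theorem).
(166)! = (165)! × (166) ≡ -1 (mod 167). So (165)! ≡ -1 × (166)^(-1) ≡ (-1)×(-1) = 1 (mod 167)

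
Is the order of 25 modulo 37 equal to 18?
Yes, ord_37(25) = 18.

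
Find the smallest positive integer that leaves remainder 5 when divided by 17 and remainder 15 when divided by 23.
M = 17 × 23 = 391. M₁ = 23, y₁ ≡ 3 (mod 17). M₂ = 17, y₂ ≡ 19 (mod 23). z = 5×23×3 + 15×17×19 ≡ 107 (mod 391). The smallest positive such number is 107.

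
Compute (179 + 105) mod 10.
4

(179 + 105) = 284
284 mod 10 = 4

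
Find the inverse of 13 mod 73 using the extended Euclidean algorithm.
Extended GCD: 13(-28) + 73(5) = 1. So 13^(-1) ≡ 45 ≡ 45 (mod 73). Verify: 13 × 45 = 585 ≡ 1 (mod 73)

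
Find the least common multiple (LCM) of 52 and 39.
156

First find GCD(52, 39) using the Euclidean algorithm:
52 = 1 × 39 + 13
39 = 3 × 13 + 0
GCD(52, 39) = 13

LCM formula: LCM(a, b) = (a × b) / GCD(a, b)
LCM(52, 39) = (52 × 39) / 13
LCM(52, 39) = 2028 / 13
LCM(52, 39) = 156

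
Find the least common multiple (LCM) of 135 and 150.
1350

First find GCD(135, 150) using the Euclidean algorithm:
135 = 0 × 150 + 135
150 = 1 × 135 + 15
135 = 9 × 15 + 0
GCD(135, 150) = 15

LCM formula: LCM(a, b) = (a × b) / GCD(a, b)
LCM(135, 150) = (135 × 150) / 15
LCM(135, 150) = 20250 / 15
LCM(135, 150) = 1350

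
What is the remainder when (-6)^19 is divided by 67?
Using repeated squaring. (-6) ≡ 61 (mod 67). 19 = 16 + 2 + 1 (binary 10011). Repeated squaring mod 67: 61^1 ≡ 61; 61^2 ≡ 61² = 3721 ≡ 36; 61^4 ≡ 36² = 1296 ≡ 23; 61^8 ≡ 23² = 529 ≡ 60; 61^16 ≡ 60² = 3600 ≡ 49. Multiply: (-6)^19 ≡ 61^16 × 61^2 × 61^1 ≡ 49 × 36 × 61 (mod 67): 49 × 36 = 1764 ≡ 22; 22 × 61 = 1342 ≡ 2. So (-6)^19 ≡ 2 (mod 67).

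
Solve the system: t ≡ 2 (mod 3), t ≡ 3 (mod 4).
M = 3 × 4 = 12. M₁ = 4, y₁ ≡ 1 (mod 3). M₂ = 3, y₂ ≡ 3 (mod 4). t = 2×4×1 + 3×3×3 ≡ 11 (mod 12)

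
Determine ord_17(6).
Powers of 6 mod 17: 6^1≡6, 6^2≡2, 6^3≡12, 6^4≡4, 6^5≡7, 6^6≡8, 6^7≡14, 6^8≡16, 6^9≡11, 6^10≡15, 6^11≡5, 6^12≡13, 6^13≡10, 6^14≡9, 6^15≡3, 6^16≡1. Order = 16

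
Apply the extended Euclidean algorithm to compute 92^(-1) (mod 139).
Extended GCD: 92(68) + 139(-45) = 1. So 92^(-1) ≡ 68 ≡ 68 (mod 139). Verify: 92 × 68 = 6256 ≡ 1 (mod 139)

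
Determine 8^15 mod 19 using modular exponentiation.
Using repeated squaring. 15 = 8 + 4 + 2 + 1 (binary 1111). Repeated squaring mod 19: 8^1 ≡ 8; 8^2 ≡ 8² = 64 ≡ 7; 8^4 ≡ 7² = 49 ≡ 11; 8^8 ≡ 11² = 121 ≡ 7. Multiply: 8^15 = 8^8 × 8^4 × 8^2 × 8^1 ≡ 7 × 11 × 7 × 8 (mod 19): 7 × 11 = 77 ≡ 1; 1 × 7 = 7 ≡ 7; 7 × 8 = 56 ≡ 18. So 8^15 ≡ 18 (mod 19).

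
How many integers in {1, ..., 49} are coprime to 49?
42

Prime factorization: 49 = 7^2
Using the formula φ(n) = n × Π(1 - 1/p) for each prime factor p:
φ(49) = 49 × (1 - 1/7)
φ(49) = 42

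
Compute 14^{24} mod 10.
6

Using successive squaring:
Binary expansion of 24: 11000
Powers of 14 mod 10 (each is the square of the previous):
  14^1 ≡ 4 (mod 10)
  14^2 ≡ 4² = 16 ≡ 6 (mod 10)
  14^4 ≡ 6² = 36 ≡ 6 (mod 10)
  14^8 ≡ 6² = 36 ≡ 6 (mod 10)
  14^16 ≡ 6² = 36 ≡ 6 (mod 10)
24 = 16 + 8, so 14^24 = 14^16 × 14^8 ≡ 6 × 6 (mod 10)
Multiplying step by step:
  6 × 6 = 36 ≡ 6 (mod 10)
Result: 14^24 ≡ 6 (mod 10)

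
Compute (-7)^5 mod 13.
(-7) ≡ 6 (mod 13). 5 = 4 + 1 (binary 101). Repeated squaring mod 13: 6^1 ≡ 6; 6^2 ≡ 6² = 36 ≡ 10; 6^4 ≡ 10² = 100 ≡ 9. Multiply: (-7)^5 ≡ 6^4 × 6^1 ≡ 9 × 6 (mod 13): 9 × 6 = 54 ≡ 2. So (-7)^5 ≡ 2 (mod 13).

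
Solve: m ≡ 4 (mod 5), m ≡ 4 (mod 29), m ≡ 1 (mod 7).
M = 5 × 29 × 7 = 1015. M₁ = 203, y₁ ≡ 2 (mod 5). M₂ = 35, y₂ ≡ 5 (mod 29). M₃ = 145, y₃ ≡ 3 (mod 7). m = 4×203×2 + 4×35×5 + 1×145×3 ≡ 729 (mod 1015)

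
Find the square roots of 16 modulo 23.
The square roots of 16 mod 23 are 4 and 19. Verify: 4² = 16 ≡ 16 (mod 23)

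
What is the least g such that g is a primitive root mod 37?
p - 1 = 36 has prime divisors 2, 3. h is a primitive root mod 37 iff h^(36/q) ≢ 1 (mod 37) for each such q.
h = 2: 2^18 ≡ 36, 2^12 ≡ 26 (mod 37); none is 1, so 2 has order 36 and is a primitive root.
The smallest primitive root mod 37 is g = 2.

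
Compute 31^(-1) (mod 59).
31^(-1) ≡ 40 (mod 59). Verification: 31 × 40 = 1240 ≡ 1 (mod 59)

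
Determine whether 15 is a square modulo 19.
By Euler's criterion: 15^{9} ≡ 18 (mod 19). Since this equals -1 (≡ 18), 15 is not a QR.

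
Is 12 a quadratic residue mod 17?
By Euler's criterion: 12^{8} ≡ 16 (mod 17). Since this equals -1 (≡ 16), 12 is not a QR.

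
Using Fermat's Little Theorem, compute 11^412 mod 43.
By Fermat: 11^{42} ≡ 1 (mod 43). 412 ≡ 34 (mod 42). So 11^{412} ≡ 11^{34} ≡ 4 (mod 43)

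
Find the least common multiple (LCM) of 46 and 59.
2714

First find GCD(46, 59) using the Euclidean algorithm:
46 = 0 × 59 + 46
59 = 1 × 46 + 13
46 = 3 × 13 + 7
13 = 1 × 7 + 6
7 = 1 × 6 + 1
6 = 6 × 1 + 0
GCD(46, 59) = 1

LCM formula: LCM(a, b) = (a × b) / GCD(a, b)
LCM(46, 59) = (46 × 59) / 1
LCM(46, 59) = 2714 / 1
LCM(46, 59) = 2714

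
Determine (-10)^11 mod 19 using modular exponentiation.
Using repeated squaring. (-10) ≡ 9 (mod 19). 11 = 8 + 2 + 1 (binary 1011). Repeated squaring mod 19: 9^1 ≡ 9; 9^2 ≡ 9² = 81 ≡ 5; 9^4 ≡ 5² = 25 ≡ 6; 9^8 ≡ 6² = 36 ≡ 17. Multiply: (-10)^11 ≡ 9^8 × 9^2 × 9^1 ≡ 17 × 5 × 9 (mod 19): 17 × 5 = 85 ≡ 9; 9 × 9 = 81 ≡ 5. So (-10)^11 ≡ 5 (mod 19).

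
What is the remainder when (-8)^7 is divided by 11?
(-8) ≡ 3 (mod 11). 7 = 4 + 2 + 1 (binary 111). Repeated squaring mod 11: 3^1 ≡ 3; 3^2 ≡ 3² = 9 ≡ 9; 3^4 ≡ 9² = 81 ≡ 4. Multiply: (-8)^7 ≡ 3^4 × 3^2 × 3^1 ≡ 4 × 9 × 3 (mod 11): 4 × 9 = 36 ≡ 3; 3 × 3 = 9 ≡ 9. So (-8)^7 ≡ 9 (mod 11).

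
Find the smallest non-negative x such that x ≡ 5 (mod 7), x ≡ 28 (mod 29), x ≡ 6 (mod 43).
8090

Using the Chinese Remainder Theorem:
M = product of moduli = 8729
For equation 1: M_1 = 1247, 1247 ≡ 1 (mod 7), inverse of 1247 mod 7 is 1 (check: 1 × 1 = 1 ≡ 1 (mod 7))
For equation 2: M_2 = 301, 301 ≡ 11 (mod 29), inverse of 301 mod 29 is 8 (check: 11 × 8 = 88 ≡ 1 (mod 29))
For equation 3: M_3 = 203, 203 ≡ 31 (mod 43), inverse of 203 mod 43 is 25 (check: 31 × 25 = 775 ≡ 1 (mod 43))
Combine: x ≡ Σ r_i×M_i×(M_i⁻¹ mod m_i) = 5×1247×1 + 28×301×8 + 6×203×25 = 6235 + 67424 + 30450 = 104109
104109 mod 8729 = 8090
x ≡ 8090 (mod 8729)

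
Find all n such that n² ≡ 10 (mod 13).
The square roots of 10 mod 13 are 7 and 6. Verify: 7² = 49 ≡ 10 (mod 13)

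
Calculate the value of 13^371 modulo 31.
Using Fermat: 13^{30} ≡ 1 (mod 31). 371 ≡ 11 (mod 30). So 13^{371} ≡ 13^{11} ≡ 3 (mod 31)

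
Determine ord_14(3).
Powers of 3 mod 14: 3^1≡3, 3^2≡9, 3^3≡13, 3^4≡11, 3^5≡5, 3^6≡1. Order = 6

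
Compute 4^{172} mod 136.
120

Using successive squaring:
Binary expansion of 172: 10101100
Powers of 4 mod 136 (each is the square of the previous):
  4^1 ≡ 4 (mod 136)
  4^2 ≡ 4² = 16 ≡ 16 (mod 136)
  4^4 ≡ 16² = 256 ≡ 120 (mod 136)
  4^8 ≡ 120² = 14400 ≡ 120 (mod 136)
  4^16 ≡ 120² = 14400 ≡ 120 (mod 136)
  4^32 ≡ 120² = 14400 ≡ 120 (mod 136)
  4^64 ≡ 120² = 14400 ≡ 120 (mod 136)
  4^128 ≡ 120² = 14400 ≡ 120 (mod 136)
172 = 128 + 32 + 8 + 4, so 4^172 = 4^128 × 4^32 × 4^8 × 4^4 ≡ 120 × 120 × 120 × 120 (mod 136)
Multiplying step by step:
  120 × 120 = 14400 ≡ 120 (mod 136)
  120 × 120 = 14400 ≡ 120 (mod 136)
  120 × 120 = 14400 ≡ 120 (mod 136)
Result: 4^172 ≡ 120 (mod 136)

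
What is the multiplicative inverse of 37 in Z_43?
37^(-1) ≡ 7 (mod 43). Verification: 37 × 7 = 259 ≡ 1 (mod 43)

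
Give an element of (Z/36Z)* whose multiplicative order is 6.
29 has order 6 mod 36 since 29^{6} ≡ 1 (mod 36) and no smaller power works.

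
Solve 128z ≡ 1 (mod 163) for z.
128^(-1) ≡ 149 (mod 163). Verification: 128 × 149 = 19072 ≡ 1 (mod 163)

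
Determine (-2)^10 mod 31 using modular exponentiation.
(-2) ≡ 29 (mod 31). 10 = 8 + 2 (binary 1010). Repeated squaring mod 31: 29^1 ≡ 29; 29^2 ≡ 29² = 841 ≡ 4; 29^4 ≡ 4² = 16 ≡ 16; 29^8 ≡ 16² = 256 ≡ 8. Multiply: (-2)^10 ≡ 29^8 × 29^2 ≡ 8 × 4 (mod 31): 8 × 4 = 32 ≡ 1. So (-2)^10 ≡ 1 (mod 31).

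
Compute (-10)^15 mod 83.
Using repeated squaring. (-10) ≡ 73 (mod 83). 15 = 8 + 4 + 2 + 1 (binary 1111). Repeated squaring mod 83: 73^1 ≡ 73; 73^2 ≡ 73² = 5329 ≡ 17; 73^4 ≡ 17² = 289 ≡ 40; 73^8 ≡ 40² = 1600 ≡ 23. Multiply: (-10)^15 ≡ 73^8 × 73^4 × 73^2 × 73^1 ≡ 23 × 40 × 17 × 73 (mod 83): 23 × 40 = 920 ≡ 7; 7 × 17 = 119 ≡ 36; 36 × 73 = 2628 ≡ 55. So (-10)^15 ≡ 55 (mod 83).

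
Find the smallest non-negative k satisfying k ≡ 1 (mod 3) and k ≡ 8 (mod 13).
M = 3 × 13 = 39. M₁ = 13, y₁ ≡ 1 (mod 3). M₂ = 3, y₂ ≡ 9 (mod 13). k = 1×13×1 + 8×3×9 ≡ 34 (mod 39)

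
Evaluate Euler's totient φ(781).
700

Prime factorization: 781 = 11 × 71
Using the formula φ(n) = n × Π(1 - 1/p) for each prime factor p:
φ(781) = 781 × (1 - 1/11) × (1 - 1/71)
φ(781) = 700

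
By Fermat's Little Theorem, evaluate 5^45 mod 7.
By Fermat: 5^{6} ≡ 1 (mod 7). 45 = 7×6 + 3. So 5^{45} ≡ 5^{3} ≡ 6 (mod 7)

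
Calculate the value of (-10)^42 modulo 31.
Using Fermat: (-10)^{30} ≡ 1 (mod 31). 42 ≡ 12 (mod 30). So (-10)^{42} ≡ (-10)^{12} ≡ 4 (mod 31)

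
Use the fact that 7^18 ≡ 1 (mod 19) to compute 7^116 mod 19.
By Fermat: 7^{18} ≡ 1 (mod 19). 116 = 6×18 + 8. So 7^{116} ≡ 7^{8} ≡ 11 (mod 19)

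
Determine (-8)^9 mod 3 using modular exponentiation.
(-8) ≡ 1 (mod 3). 9 = 8 + 1 (binary 1001). Repeated squaring mod 3: 1^1 ≡ 1; 1^2 ≡ 1² = 1 ≡ 1; 1^4 ≡ 1² = 1 ≡ 1; 1^8 ≡ 1² = 1 ≡ 1. Multiply: (-8)^9 ≡ 1^8 × 1^1 ≡ 1 × 1 (mod 3): 1 × 1 = 1 ≡ 1. So (-8)^9 ≡ 1 (mod 3).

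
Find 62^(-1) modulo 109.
51

Using Extended Euclidean Algorithm:
gcd(62, 109) = 1
Bezout coefficients: 62 × 51 + 109 × -29 = 1
So 62 × 51 ≡ 1 (mod 109)
The inverse is 51 mod 109 = 51
Verification: 62 × 51 = 3162 = 29 × 109 + 1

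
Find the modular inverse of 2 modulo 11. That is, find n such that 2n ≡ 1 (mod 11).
6

Using Extended Euclidean Algorithm:
gcd(2, 11) = 1
Bezout coefficients: 2 × -5 + 11 × 1 = 1
So 2 × -5 ≡ 1 (mod 11)
The inverse is -5 mod 11 = 6
Verification: 2 × 6 = 12 = 1 × 11 + 1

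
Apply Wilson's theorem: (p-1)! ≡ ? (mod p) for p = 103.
By Wilson's theorem, (102)! ≡ -1 ≡ 102 (mod 103)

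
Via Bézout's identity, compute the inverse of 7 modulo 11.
Extended GCD: 7(-3) + 11(2) = 1. So 7^(-1) ≡ 8 ≡ 8 (mod 11). Verify: 7 × 8 = 56 ≡ 1 (mod 11)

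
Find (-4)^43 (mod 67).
Using repeated squaring. (-4) ≡ 63 (mod 67). 43 = 32 + 8 + 2 + 1 (binary 101011). Repeated squaring mod 67: 63^1 ≡ 63; 63^2 ≡ 63² = 3969 ≡ 16; 63^4 ≡ 16² = 256 ≡ 55; 63^8 ≡ 55² = 3025 ≡ 10; 63^16 ≡ 10² = 100 ≡ 33; 63^32 ≡ 33² = 1089 ≡ 17. Multiply: (-4)^43 ≡ 63^32 × 63^8 × 63^2 × 63^1 ≡ 17 × 10 × 16 × 63 (mod 67): 17 × 10 = 170 ≡ 36; 36 × 16 = 576 ≡ 40; 40 × 63 = 2520 ≡ 41. So (-4)^43 ≡ 41 (mod 67).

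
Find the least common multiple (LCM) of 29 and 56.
1624

First find GCD(29, 56) using the Euclidean algorithm:
29 = 0 × 56 + 29
56 = 1 × 29 + 27
29 = 1 × 27 + 2
27 = 13 × 2 + 1
2 = 2 × 1 + 0
GCD(29, 56) = 1

LCM formula: LCM(a, b) = (a × b) / GCD(a, b)
LCM(29, 56) = (29 × 56) / 1
LCM(29, 56) = 1624 / 1
LCM(29, 56) = 1624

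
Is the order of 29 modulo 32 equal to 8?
Yes, ord_32(29) = 8.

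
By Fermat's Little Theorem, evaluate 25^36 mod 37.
By Fermat's Little Theorem, 25^{36} ≡ 1 (mod 37) since 37 is prime and gcd(25, 37) = 1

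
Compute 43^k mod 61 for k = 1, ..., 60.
g^1, g^2, ..., g^{60} mod 61: {43, 19, 24, 56, 29, 27, 2, 25, 38, 48, 51, 58, 54, 4, 50, 15, 35, 41, 55, 47, 8, 39, 30, 9, 21, 49, 33, 16, 17, 60, 18, 42, 37, 5, 32, 34, 59, 36, 23, 13, 10, 3, 7, 57, 11, 46, 26, 20, 6, 14, 53, 22, 31, 52, 40, 12, 28, 45, 44, 1}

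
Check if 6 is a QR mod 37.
By Euler's criterion: 6^{18} ≡ 36 (mod 37). Since this equals -1 (≡ 36), 6 is not a QR.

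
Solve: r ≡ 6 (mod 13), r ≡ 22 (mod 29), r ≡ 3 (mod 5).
M = 13 × 29 × 5 = 1885. M₁ = 145, y₁ ≡ 7 (mod 13). M₂ = 65, y₂ ≡ 25 (mod 29). M₃ = 377, y₃ ≡ 3 (mod 5). r = 6×145×7 + 22×65×25 + 3×377×3 ≡ 1878 (mod 1885)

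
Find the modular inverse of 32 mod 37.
32^(-1) ≡ 22 (mod 37). Verification: 32 × 22 = 704 ≡ 1 (mod 37)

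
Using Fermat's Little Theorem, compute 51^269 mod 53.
By Fermat: 51^{52} ≡ 1 (mod 53). 269 = 5×52 + 9. So 51^{269} ≡ 51^{9} ≡ 18 (mod 53)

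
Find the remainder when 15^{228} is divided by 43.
By Fermat: 15^{42} ≡ 1 (mod 43). 228 = 5×42 + 18. So 15^{228} ≡ 15^{18} ≡ 41 (mod 43)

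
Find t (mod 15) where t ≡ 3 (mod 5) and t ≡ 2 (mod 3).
M = 5 × 3 = 15. M₁ = 3, y₁ ≡ 2 (mod 5). M₂ = 5, y₂ ≡ 2 (mod 3). t = 3×3×2 + 2×5×2 ≡ 8 (mod 15)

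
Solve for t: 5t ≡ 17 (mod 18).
7

Since gcd(5, 18) = 1 divides 17, a solution exists.
Multiply both sides by the inverse of 5 mod 18:
  5^(-1) mod 18 = 11
  x ≡ 11 × 17 ≡ 187 ≡ 7 (mod 18)
Verification: 5 × 7 = 35 = 1 × 18 + 17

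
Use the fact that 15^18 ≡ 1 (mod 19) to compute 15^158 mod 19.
By Fermat: 15^{18} ≡ 1 (mod 19). 158 = 8×18 + 14. So 15^{158} ≡ 15^{14} ≡ 17 (mod 19)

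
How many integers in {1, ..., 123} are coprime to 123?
80

Prime factorization: 123 = 3 × 41
Using the formula φ(n) = n × Π(1 - 1/p) for each prime factor p:
φ(123) = 123 × (1 - 1/3) × (1 - 1/41)
φ(123) = 80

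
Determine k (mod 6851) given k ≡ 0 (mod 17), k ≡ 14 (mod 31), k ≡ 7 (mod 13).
4726

Using the Chinese Remainder Theorem:
M = product of moduli = 6851
For equation 1: M_1 = 403, 403 ≡ 12 (mod 17), inverse of 403 mod 17 is 10 (check: 12 × 10 = 120 ≡ 1 (mod 17))
For equation 2: M_2 = 221, 221 ≡ 4 (mod 31), inverse of 221 mod 31 is 8 (check: 4 × 8 = 32 ≡ 1 (mod 31))
For equation 3: M_3 = 527, 527 ≡ 7 (mod 13), inverse of 527 mod 13 is 2 (check: 7 × 2 = 14 ≡ 1 (mod 13))
Combine: k ≡ Σ r_i×M_i×(M_i⁻¹ mod m_i) = 0×403×10 + 14×221×8 + 7×527×2 = 0 + 24752 + 7378 = 32130
32130 mod 6851 = 4726
k ≡ 4726 (mod 6851)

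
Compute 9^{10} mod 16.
1

Using successive squaring:
Binary expansion of 10: 1010
Powers of 9 mod 16 (each is the square of the previous):
  9^1 ≡ 9 (mod 16)
  9^2 ≡ 9² = 81 ≡ 1 (mod 16)
  9^4 ≡ 1² = 1 ≡ 1 (mod 16)
  9^8 ≡ 1² = 1 ≡ 1 (mod 16)
10 = 8 + 2, so 9^10 = 9^8 × 9^2 ≡ 1 × 1 (mod 16)
Multiplying step by step:
  1 × 1 = 1 ≡ 1 (mod 16)
Result: 9^10 ≡ 1 (mod 16)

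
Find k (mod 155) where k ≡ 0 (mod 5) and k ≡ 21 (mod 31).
M = 5 × 31 = 155. M₁ = 31, y₁ ≡ 1 (mod 5). M₂ = 5, y₂ ≡ 25 (mod 31). k = 0×31×1 + 21×5×25 ≡ 145 (mod 155)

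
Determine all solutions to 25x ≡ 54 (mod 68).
62

Since gcd(25, 68) = 1 divides 54, a solution exists.
Multiply both sides by the inverse of 25 mod 68:
  25^(-1) mod 68 = 49
  x ≡ 49 × 54 ≡ 2646 ≡ 62 (mod 68)
Verification: 25 × 62 = 1550 = 22 × 68 + 54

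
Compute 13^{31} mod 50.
37

Using successive squaring:
Binary expansion of 31: 11111
Powers of 13 mod 50 (each is the square of the previous):
  13^1 ≡ 13 (mod 50)
  13^2 ≡ 13² = 169 ≡ 19 (mod 50)
  13^4 ≡ 19² = 361 ≡ 11 (mod 50)
  13^8 ≡ 11² = 121 ≡ 21 (mod 50)
  13^16 ≡ 21² = 441 ≡ 41 (mod 50)
31 = 16 + 8 + 4 + 2 + 1, so 13^31 = 13^16 × 13^8 × 13^4 × 13^2 × 13^1 ≡ 41 × 21 × 11 × 19 × 13 (mod 50)
Multiplying step by step:
  41 × 21 = 861 ≡ 11 (mod 50)
  11 × 11 = 121 ≡ 21 (mod 50)
  21 × 19 = 399 ≡ 49 (mod 50)
  49 × 13 = 637 ≡ 37 (mod 50)
Result: 13^31 ≡ 37 (mod 50)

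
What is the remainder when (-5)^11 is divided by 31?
Using repeated squaring. (-5) ≡ 26 (mod 31). 11 = 8 + 2 + 1 (binary 1011). Repeated squaring mod 31: 26^1 ≡ 26; 26^2 ≡ 26² = 676 ≡ 25; 26^4 ≡ 25² = 625 ≡ 5; 26^8 ≡ 5² = 25 ≡ 25. Multiply: (-5)^11 ≡ 26^8 × 26^2 × 26^1 ≡ 25 × 25 × 26 (mod 31): 25 × 25 = 625 ≡ 5; 5 × 26 = 130 ≡ 6. So (-5)^11 ≡ 6 (mod 31).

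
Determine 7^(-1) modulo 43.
7^(-1) ≡ 37 (mod 43). Verification: 7 × 37 = 259 ≡ 1 (mod 43)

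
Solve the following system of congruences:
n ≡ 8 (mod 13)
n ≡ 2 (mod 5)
47

Using the Chinese Remainder Theorem:
M = product of moduli = 65
For equation 1: M_1 = 5, 5 ≡ 5 (mod 13), inverse of 5 mod 13 is 8 (check: 5 × 8 = 40 ≡ 1 (mod 13))
For equation 2: M_2 = 13, 13 ≡ 3 (mod 5), inverse of 13 mod 5 is 2 (check: 3 × 2 = 6 ≡ 1 (mod 5))
Combine: n ≡ Σ r_i×M_i×(M_i⁻¹ mod m_i) = 8×5×8 + 2×13×2 = 320 + 52 = 372
372 mod 65 = 47
n ≡ 47 (mod 65)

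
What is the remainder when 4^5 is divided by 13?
5 = 4 + 1 (binary 101). Repeated squaring mod 13: 4^1 ≡ 4; 4^2 ≡ 4² = 16 ≡ 3; 4^4 ≡ 3² = 9 ≡ 9. Multiply: 4^5 = 4^4 × 4^1 ≡ 9 × 4 (mod 13): 9 × 4 = 36 ≡ 10. So 4^5 ≡ 10 (mod 13).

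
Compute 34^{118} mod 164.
36

Using successive squaring:
Binary expansion of 118: 1110110
Powers of 34 mod 164 (each is the square of the previous):
  34^1 ≡ 34 (mod 164)
  34^2 ≡ 34² = 1156 ≡ 8 (mod 164)
  34^4 ≡ 8² = 64 ≡ 64 (mod 164)
  34^8 ≡ 64² = 4096 ≡ 160 (mod 164)
  34^16 ≡ 160² = 25600 ≡ 16 (mod 164)
  34^32 ≡ 16² = 256 ≡ 92 (mod 164)
  34^64 ≡ 92² = 8464 ≡ 100 (mod 164)
118 = 64 + 32 + 16 + 4 + 2, so 34^118 = 34^64 × 34^32 × 34^16 × 34^4 × 34^2 ≡ 100 × 92 × 16 × 64 × 8 (mod 164)
Multiplying step by step:
  100 × 92 = 9200 ≡ 16 (mod 164)
  16 × 16 = 256 ≡ 92 (mod 164)
  92 × 64 = 5888 ≡ 148 (mod 164)
  148 × 8 = 1184 ≡ 36 (mod 164)
Result: 34^118 ≡ 36 (mod 164)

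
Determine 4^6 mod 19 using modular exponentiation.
6 = 4 + 2 (binary 110). Repeated squaring mod 19: 4^1 ≡ 4; 4^2 ≡ 4² = 16 ≡ 16; 4^4 ≡ 16² = 256 ≡ 9. Multiply: 4^6 = 4^4 × 4^2 ≡ 9 × 16 (mod 19): 9 × 16 = 144 ≡ 11. So 4^6 ≡ 11 (mod 19).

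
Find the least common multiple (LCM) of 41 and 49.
2009

First find GCD(41, 49) using the Euclidean algorithm:
41 = 0 × 49 + 41
49 = 1 × 41 + 8
41 = 5 × 8 + 1
8 = 8 × 1 + 0
GCD(41, 49) = 1

LCM formula: LCM(a, b) = (a × b) / GCD(a, b)
LCM(41, 49) = (41 × 49) / 1
LCM(41, 49) = 2009 / 1
LCM(41, 49) = 2009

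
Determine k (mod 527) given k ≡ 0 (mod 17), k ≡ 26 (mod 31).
119

Using the Chinese Remainder Theorem:
M = product of moduli = 527
For equation 1: M_1 = 31, 31 ≡ 14 (mod 17), inverse of 31 mod 17 is 11 (check: 14 × 11 = 154 ≡ 1 (mod 17))
For equation 2: M_2 = 17, 17 ≡ 17 (mod 31), inverse of 17 mod 31 is 11 (check: 17 × 11 = 187 ≡ 1 (mod 31))
Combine: k ≡ Σ r_i×M_i×(M_i⁻¹ mod m_i) = 0×31×11 + 26×17×11 = 0 + 4862 = 4862
4862 mod 527 = 119
k ≡ 119 (mod 527)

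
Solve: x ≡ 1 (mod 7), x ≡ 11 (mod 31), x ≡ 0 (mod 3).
M = 7 × 31 × 3 = 651. M₁ = 93, y₁ ≡ 4 (mod 7). M₂ = 21, y₂ ≡ 3 (mod 31). M₃ = 217, y₃ ≡ 1 (mod 3). x = 1×93×4 + 11×21×3 + 0×217×1 ≡ 414 (mod 651)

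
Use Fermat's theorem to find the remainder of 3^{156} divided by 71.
60

By Fermat's Little Theorem, a^(p-1) ≡ 1 (mod p) for prime p and gcd(a, p) = 1
Here p = 71, so 3^70 ≡ 1 (mod 71)
We can reduce the exponent: 156 mod 70 = 16
So 3^156 ≡ 3^16 (mod 71)
Computing: 3^16 mod 71 = 60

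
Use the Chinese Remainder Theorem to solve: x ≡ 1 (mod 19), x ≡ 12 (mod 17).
267

Using the Chinese Remainder Theorem:
M = product of moduli = 323
For equation 1: M_1 = 17, 17 ≡ 17 (mod 19), inverse of 17 mod 19 is 9 (check: 17 × 9 = 153 ≡ 1 (mod 19))
For equation 2: M_2 = 19, 19 ≡ 2 (mod 17), inverse of 19 mod 17 is 9 (check: 2 × 9 = 18 ≡ 1 (mod 17))
Combine: x ≡ Σ r_i×M_i×(M_i⁻¹ mod m_i) = 1×17×9 + 12×19×9 = 153 + 2052 = 2205
2205 mod 323 = 267
x ≡ 267 (mod 323)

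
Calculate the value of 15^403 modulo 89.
Using Fermat: 15^{88} ≡ 1 (mod 89). 403 ≡ 51 (mod 88). So 15^{403} ≡ 15^{51} ≡ 66 (mod 89)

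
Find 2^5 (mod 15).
5 = 4 + 1 (binary 101). Repeated squaring mod 15: 2^1 ≡ 2; 2^2 ≡ 2² = 4 ≡ 4; 2^4 ≡ 4² = 16 ≡ 1. Multiply: 2^5 = 2^4 × 2^1 ≡ 1 × 2 (mod 15): 1 × 2 = 2 ≡ 2. So 2^5 ≡ 2 (mod 15).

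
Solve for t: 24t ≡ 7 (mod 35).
28

Since gcd(24, 35) = 1 divides 7, a solution exists.
Multiply both sides by the inverse of 24 mod 35:
  24^(-1) mod 35 = 19
  x ≡ 19 × 7 ≡ 133 ≡ 28 (mod 35)
Verification: 24 × 28 = 672 = 19 × 35 + 7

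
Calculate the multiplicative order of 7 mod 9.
Powers of 7 mod 9: 7^1≡7, 7^2≡4, 7^3≡1. Order = 3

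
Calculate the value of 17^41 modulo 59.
Using repeated squaring. 41 = 32 + 8 + 1 (binary 101001). Repeated squaring mod 59: 17^1 ≡ 17; 17^2 ≡ 17² = 289 ≡ 53; 17^4 ≡ 53² = 2809 ≡ 36; 17^8 ≡ 36² = 1296 ≡ 57; 17^16 ≡ 57² = 3249 ≡ 4; 17^32 ≡ 4² = 16 ≡ 16. Multiply: 17^41 = 17^32 × 17^8 × 17^1 ≡ 16 × 57 × 17 (mod 59): 16 × 57 = 912 ≡ 27; 27 × 17 = 459 ≡ 46. So 17^41 ≡ 46 (mod 59).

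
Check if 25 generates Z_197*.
p - 1 = 196 has prime divisors 2, 7. Check 25^(196/q) mod 197 for each: 25^(196/2) = 25^98 ≡ 1, 25^(196/7) = 25^28 ≡ 191 (mod 197). Since 25^98 ≡ 1 (mod 197), the order of 25 divides 98 (in fact the order is 98) ≠ 196, so it is not a primitive root.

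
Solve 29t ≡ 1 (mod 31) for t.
15

Using Extended Euclidean Algorithm:
gcd(29, 31) = 1
Bezout coefficients: 29 × 15 + 31 × -14 = 1
So 29 × 15 ≡ 1 (mod 31)
The inverse is 15 mod 31 = 15
Verification: 29 × 15 = 435 = 14 × 31 + 1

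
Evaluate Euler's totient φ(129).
84

Prime factorization: 129 = 3 × 43
Using the formula φ(n) = n × Π(1 - 1/p) for each prime factor p:
φ(129) = 129 × (1 - 1/3) × (1 - 1/43)
φ(129) = 84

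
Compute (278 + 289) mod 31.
9

(278 + 289) = 567
567 mod 31 = 9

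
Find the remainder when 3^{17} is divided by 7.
By Fermat: 3^{6} ≡ 1 (mod 7). 17 = 2×6 + 5. So 3^{17} ≡ 3^{5} ≡ 5 (mod 7)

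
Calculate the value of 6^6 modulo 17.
6 = 4 + 2 (binary 110). Repeated squaring mod 17: 6^1 ≡ 6; 6^2 ≡ 6² = 36 ≡ 2; 6^4 ≡ 2² = 4 ≡ 4. Multiply: 6^6 = 6^4 × 6^2 ≡ 4 × 2 (mod 17): 4 × 2 = 8 ≡ 8. So 6^6 ≡ 8 (mod 17).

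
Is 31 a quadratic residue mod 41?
By Euler's criterion: 31^{20} ≡ 1 (mod 41). Since this equals 1, 31 is a QR.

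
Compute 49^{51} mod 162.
127

Using successive squaring:
Binary expansion of 51: 110011
Powers of 49 mod 162 (each is the square of the previous):
  49^1 ≡ 49 (mod 162)
  49^2 ≡ 49² = 2401 ≡ 133 (mod 162)
  49^4 ≡ 133² = 17689 ≡ 31 (mod 162)
  49^8 ≡ 31² = 961 ≡ 151 (mod 162)
  49^16 ≡ 151² = 22801 ≡ 121 (mod 162)
  49^32 ≡ 121² = 14641 ≡ 61 (mod 162)
51 = 32 + 16 + 2 + 1, so 49^51 = 49^32 × 49^16 × 49^2 × 49^1 ≡ 61 × 121 × 133 × 49 (mod 162)
Multiplying step by step:
  61 × 121 = 7381 ≡ 91 (mod 162)
  91 × 133 = 12103 ≡ 115 (mod 162)
  115 × 49 = 5635 ≡ 127 (mod 162)
Result: 49^51 ≡ 127 (mod 162)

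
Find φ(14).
6

Prime factorization: 14 = 2 × 7
Using the formula φ(n) = n × Π(1 - 1/p) for each prime factor p:
φ(14) = 14 × (1 - 1/2) × (1 - 1/7)
φ(14) = 6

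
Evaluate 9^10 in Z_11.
10 = 8 + 2 (binary 1010). Repeated squaring mod 11: 9^1 ≡ 9; 9^2 ≡ 9² = 81 ≡ 4; 9^4 ≡ 4² = 16 ≡ 5; 9^8 ≡ 5² = 25 ≡ 3. Multiply: 9^10 = 9^8 × 9^2 ≡ 3 × 4 (mod 11): 3 × 4 = 12 ≡ 1. So 9^10 ≡ 1 (mod 11).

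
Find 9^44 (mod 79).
Using repeated squaring. 44 = 32 + 8 + 4 (binary 101100). Repeated squaring mod 79: 9^1 ≡ 9; 9^2 ≡ 9² = 81 ≡ 2; 9^4 ≡ 2² = 4 ≡ 4; 9^8 ≡ 4² = 16 ≡ 16; 9^16 ≡ 16² = 256 ≡ 19; 9^32 ≡ 19² = 361 ≡ 45. Multiply: 9^44 = 9^32 × 9^8 × 9^4 ≡ 45 × 16 × 4 (mod 79): 45 × 16 = 720 ≡ 9; 9 × 4 = 36 ≡ 36. So 9^44 ≡ 36 (mod 79).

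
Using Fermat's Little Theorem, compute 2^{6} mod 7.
1

By Fermat's Little Theorem, a^(p-1) ≡ 1 (mod p) for prime p and gcd(a, p) = 1
Here p = 7, so 2^6 ≡ 1 (mod 7)
We can reduce the exponent: 6 mod 6 = 0
So 2^6 ≡ 2^0 (mod 7)
Computing: 2^0 mod 7 = 1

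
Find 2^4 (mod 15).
4 = 4 (binary 100). Repeated squaring mod 15: 2^1 ≡ 2; 2^2 ≡ 2² = 4 ≡ 4; 2^4 ≡ 4² = 16 ≡ 1. So 2^4 ≡ 1 (mod 15).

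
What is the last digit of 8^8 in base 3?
8 ≡ 2 (mod 3). 8 = 8 (binary 1000). Repeated squaring mod 3: 2^1 ≡ 2; 2^2 ≡ 2² = 4 ≡ 1; 2^4 ≡ 1² = 1 ≡ 1; 2^8 ≡ 1² = 1 ≡ 1. So 8^8 ≡ 1 (mod 3).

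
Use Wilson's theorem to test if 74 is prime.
(73)! mod 74 = 0. Since 0 ≢ -1 (mod 74), 74 is not prime.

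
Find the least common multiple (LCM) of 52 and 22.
572

First find GCD(52, 22) using the Euclidean algorithm:
52 = 2 × 22 + 8
22 = 2 × 8 + 6
8 = 1 × 6 + 2
6 = 3 × 2 + 0
GCD(52, 22) = 2

LCM formula: LCM(a, b) = (a × b) / GCD(a, b)
LCM(52, 22) = (52 × 22) / 2
LCM(52, 22) = 1144 / 2
LCM(52, 22) = 572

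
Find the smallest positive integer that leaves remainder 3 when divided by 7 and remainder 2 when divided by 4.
M = 7 × 4 = 28. M₁ = 4, y₁ ≡ 2 (mod 7). M₂ = 7, y₂ ≡ 3 (mod 4). m = 3×4×2 + 2×7×3 ≡ 10 (mod 28). The smallest positive such number is 10.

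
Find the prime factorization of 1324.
2^2 × 331

Divide by primes starting from smallest:
1324 ÷ 2 = 662
662 ÷ 2 = 331
331 ÷ 331 = 1

1324 = 2^2 × 331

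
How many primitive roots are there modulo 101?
Number of primitive roots mod 101 = φ(100) = 40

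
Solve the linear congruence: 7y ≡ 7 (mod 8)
1

Since gcd(7, 8) = 1 divides 7, a solution exists.
Multiply both sides by the inverse of 7 mod 8:
  7^(-1) mod 8 = 7
  x ≡ 7 × 7 ≡ 49 ≡ 1 (mod 8)
Verification: 7 × 1 = 7 = 0 × 8 + 7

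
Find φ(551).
504

Prime factorization: 551 = 19 × 29
Using the formula φ(n) = n × Π(1 - 1/p) for each prime factor p:
φ(551) = 551 × (1 - 1/19) × (1 - 1/29)
φ(551) = 504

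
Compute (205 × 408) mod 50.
40

(205 × 408) = 83640
83640 mod 50 = 40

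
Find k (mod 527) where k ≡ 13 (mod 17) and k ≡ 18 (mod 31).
M = 17 × 31 = 527. M₁ = 31, y₁ ≡ 11 (mod 17). M₂ = 17, y₂ ≡ 11 (mod 31). k = 13×31×11 + 18×17×11 ≡ 421 (mod 527)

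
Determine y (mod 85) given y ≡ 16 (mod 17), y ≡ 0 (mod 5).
50

Using the Chinese Remainder Theorem:
M = product of moduli = 85
For equation 1: M_1 = 5, 5 ≡ 5 (mod 17), inverse of 5 mod 17 is 7 (check: 5 × 7 = 35 ≡ 1 (mod 17))
For equation 2: M_2 = 17, 17 ≡ 2 (mod 5), inverse of 17 mod 5 is 3 (check: 2 × 3 = 6 ≡ 1 (mod 5))
Combine: y ≡ Σ r_i×M_i×(M_i⁻¹ mod m_i) = 16×5×7 + 0×17×3 = 560 + 0 = 560
560 mod 85 = 50
y ≡ 50 (mod 85)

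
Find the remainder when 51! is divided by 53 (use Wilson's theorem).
(52)! = (51)! × (52) ≡ -1 (mod 53). So (51)! ≡ -1 × (52)^(-1) ≡ (-1)×(-1) = 1 (mod 53)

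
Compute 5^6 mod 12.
6 = 4 + 2 (binary 110). Repeated squaring mod 12: 5^1 ≡ 5; 5^2 ≡ 5² = 25 ≡ 1; 5^4 ≡ 1² = 1 ≡ 1. Multiply: 5^6 = 5^4 × 5^2 ≡ 1 × 1 (mod 12): 1 × 1 = 1 ≡ 1. So 5^6 ≡ 1 (mod 12).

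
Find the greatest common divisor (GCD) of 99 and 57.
3

Using the Euclidean algorithm:
99 = 1 × 57 + 42
57 = 1 × 42 + 15
42 = 2 × 15 + 12
15 = 1 × 12 + 3
12 = 4 × 3 + 0

GCD(99, 57) = 3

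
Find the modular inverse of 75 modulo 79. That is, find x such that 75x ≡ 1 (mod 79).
59

Using Extended Euclidean Algorithm:
gcd(75, 79) = 1
Bezout coefficients: 75 × -20 + 79 × 19 = 1
So 75 × -20 ≡ 1 (mod 79)
The inverse is -20 mod 79 = 59
Verification: 75 × 59 = 4425 = 56 × 79 + 1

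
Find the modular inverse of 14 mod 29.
14^(-1) ≡ 27 (mod 29). Verification: 14 × 27 = 378 ≡ 1 (mod 29)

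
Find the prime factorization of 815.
5 × 163

Divide by primes starting from smallest:
815 ÷ 5 = 163
163 ÷ 163 = 1

815 = 5 × 163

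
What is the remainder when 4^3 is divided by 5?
3 = 2 + 1 (binary 11). Repeated squaring mod 5: 4^1 ≡ 4; 4^2 ≡ 4² = 16 ≡ 1. Multiply: 4^3 = 4^2 × 4^1 ≡ 1 × 4 (mod 5): 1 × 4 = 4 ≡ 4. So 4^3 ≡ 4 (mod 5).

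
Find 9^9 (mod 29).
9 = 8 + 1 (binary 1001). Repeated squaring mod 29: 9^1 ≡ 9; 9^2 ≡ 9² = 81 ≡ 23; 9^4 ≡ 23² = 529 ≡ 7; 9^8 ≡ 7² = 49 ≡ 20. Multiply: 9^9 = 9^8 × 9^1 ≡ 20 × 9 (mod 29): 20 × 9 = 180 ≡ 6. So 9^9 ≡ 6 (mod 29).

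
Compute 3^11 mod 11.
Using Fermat: 3^{10} ≡ 1 (mod 11). 11 ≡ 1 (mod 10). So 3^{11} ≡ 3^{1} ≡ 3 (mod 11)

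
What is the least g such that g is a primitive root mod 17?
p - 1 = 16 has prime divisors 2. h is a primitive root mod 17 iff h^(16/q) ≢ 1 (mod 17) for each such q.
h = 2: 2^8 ≡ 1 (mod 17); 2^8 ≡ 1, so not a primitive root.
h = 3: 3^8 ≡ 16 (mod 17); none is 1, so 3 has order 16 and is a primitive root.
The smallest primitive root mod 17 is g = 3.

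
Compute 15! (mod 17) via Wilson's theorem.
(16)! = (15)! × (16) ≡ -1 (mod 17). So (15)! ≡ -1 × (16)^(-1) ≡ (-1)×(-1) = 1 (mod 17)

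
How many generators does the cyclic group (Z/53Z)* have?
24

The number of primitive roots modulo p is φ(p-1) = φ(52)
φ(52) = 24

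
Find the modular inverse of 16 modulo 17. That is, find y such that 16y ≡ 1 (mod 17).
16

Using Extended Euclidean Algorithm:
gcd(16, 17) = 1
Bezout coefficients: 16 × -1 + 17 × 1 = 1
So 16 × -1 ≡ 1 (mod 17)
The inverse is -1 mod 17 = 16
Verification: 16 × 16 = 256 = 15 × 17 + 1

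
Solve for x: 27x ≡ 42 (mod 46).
22

Since gcd(27, 46) = 1 divides 42, a solution exists.
Multiply both sides by the inverse of 27 mod 46:
  27^(-1) mod 46 = 29
  x ≡ 29 × 42 ≡ 1218 ≡ 22 (mod 46)
Verification: 27 × 22 = 594 = 12 × 46 + 42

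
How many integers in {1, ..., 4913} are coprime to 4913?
4624

Prime factorization: 4913 = 17^3
Using the formula φ(n) = n × Π(1 - 1/p) for each prime factor p:
φ(4913) = 4913 × (1 - 1/17)
φ(4913) = 4624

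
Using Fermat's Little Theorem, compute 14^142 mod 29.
By Fermat: 14^{28} ≡ 1 (mod 29). 142 = 5×28 + 2. So 14^{142} ≡ 14^{2} ≡ 22 (mod 29)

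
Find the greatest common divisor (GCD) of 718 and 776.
2

Using the Euclidean algorithm:
718 = 0 × 776 + 718
776 = 1 × 718 + 58
718 = 12 × 58 + 22
58 = 2 × 22 + 14
22 = 1 × 14 + 8
14 = 1 × 8 + 6
8 = 1 × 6 + 2
6 = 3 × 2 + 0

GCD(718, 776) = 2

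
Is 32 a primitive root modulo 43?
p - 1 = 42 has prime divisors 2, 3, 7. Check 32^(42/q) mod 43 for each: 32^(42/2) = 32^21 ≡ 42, 32^(42/3) = 32^14 ≡ 1, 32^(42/7) = 32^6 ≡ 4 (mod 43). Since 32^14 ≡ 1 (mod 43), the order of 32 divides 14 (in fact the order is 14) ≠ 42, so it is not a primitive root.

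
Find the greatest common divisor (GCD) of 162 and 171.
9

Using the Euclidean algorithm:
162 = 0 × 171 + 162
171 = 1 × 162 + 9
162 = 18 × 9 + 0

GCD(162, 171) = 9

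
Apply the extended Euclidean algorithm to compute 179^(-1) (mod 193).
Extended GCD: 179(-69) + 193(64) = 1. So 179^(-1) ≡ 124 ≡ 124 (mod 193). Verify: 179 × 124 = 22196 ≡ 1 (mod 193)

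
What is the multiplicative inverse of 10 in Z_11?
10^(-1) ≡ 10 (mod 11). Verification: 10 × 10 = 100 ≡ 1 (mod 11)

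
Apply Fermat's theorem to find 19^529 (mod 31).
By Fermat: 19^{30} ≡ 1 (mod 31). 529 ≡ 19 (mod 30). So 19^{529} ≡ 19^{19} ≡ 28 (mod 31)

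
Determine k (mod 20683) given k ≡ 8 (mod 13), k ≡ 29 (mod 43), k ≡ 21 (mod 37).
502

Using the Chinese Remainder Theorem:
M = product of moduli = 20683
For equation 1: M_1 = 1591, 1591 ≡ 5 (mod 13), inverse of 1591 mod 13 is 8 (check: 5 × 8 = 40 ≡ 1 (mod 13))
For equation 2: M_2 = 481, 481 ≡ 8 (mod 43), inverse of 481 mod 43 is 27 (check: 8 × 27 = 216 ≡ 1 (mod 43))
For equation 3: M_3 = 559, 559 ≡ 4 (mod 37), inverse of 559 mod 37 is 28 (check: 4 × 28 = 112 ≡ 1 (mod 37))
Combine: k ≡ Σ r_i×M_i×(M_i⁻¹ mod m_i) = 8×1591×8 + 29×481×27 + 21×559×28 = 101824 + 376623 + 328692 = 807139
807139 mod 20683 = 502
k ≡ 502 (mod 20683)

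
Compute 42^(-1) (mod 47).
42^(-1) ≡ 28 (mod 47). Verification: 42 × 28 = 1176 ≡ 1 (mod 47)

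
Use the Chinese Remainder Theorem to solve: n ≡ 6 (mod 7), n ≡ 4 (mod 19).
M = 7 × 19 = 133. M₁ = 19, y₁ ≡ 3 (mod 7). M₂ = 7, y₂ ≡ 11 (mod 19). n = 6×19×3 + 4×7×11 ≡ 118 (mod 133)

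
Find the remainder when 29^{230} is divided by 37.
By Fermat: 29^{36} ≡ 1 (mod 37). 230 = 6×36 + 14. So 29^{230} ≡ 29^{14} ≡ 27 (mod 37)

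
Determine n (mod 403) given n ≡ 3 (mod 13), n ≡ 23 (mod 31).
302

Using the Chinese Remainder Theorem:
M = product of moduli = 403
For equation 1: M_1 = 31, 31 ≡ 5 (mod 13), inverse of 31 mod 13 is 8 (check: 5 × 8 = 40 ≡ 1 (mod 13))
For equation 2: M_2 = 13, 13 ≡ 13 (mod 31), inverse of 13 mod 31 is 12 (check: 13 × 12 = 156 ≡ 1 (mod 31))
Combine: n ≡ Σ r_i×M_i×(M_i⁻¹ mod m_i) = 3×31×8 + 23×13×12 = 744 + 3588 = 4332
4332 mod 403 = 302
n ≡ 302 (mod 403)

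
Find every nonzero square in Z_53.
QRs mod 53: {1, 4, 6, 7, 9, 10, 11, 13, 15, 16, 17, 24, 25, 28, 29, 36, 37, 38, 40, 42, 43, 44, 46, 47, 49, 52}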